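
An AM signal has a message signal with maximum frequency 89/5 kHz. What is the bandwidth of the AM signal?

In AM (double-sideband), the bandwidth is twice the message frequency.
BW = 2 * f_m = 2 * 89/5 kHz = 178/5 kHz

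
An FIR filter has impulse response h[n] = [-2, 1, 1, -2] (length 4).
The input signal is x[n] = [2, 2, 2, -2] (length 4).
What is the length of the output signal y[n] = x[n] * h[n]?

For linear convolution, the output length is:
len(y) = len(x) + len(h) - 1 = 4 + 4 - 1 = 7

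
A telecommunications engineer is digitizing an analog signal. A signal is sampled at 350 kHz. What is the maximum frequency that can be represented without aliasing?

The maximum frequency that can be represented without aliasing
is the Nyquist frequency: f_max = f_s / 2 = 350 kHz / 2 = 175 kHz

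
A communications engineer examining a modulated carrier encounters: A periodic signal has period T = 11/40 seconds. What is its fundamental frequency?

The fundamental frequency is the reciprocal of the period.
f = 1/T = 1/(11/40) = 40/11 Hz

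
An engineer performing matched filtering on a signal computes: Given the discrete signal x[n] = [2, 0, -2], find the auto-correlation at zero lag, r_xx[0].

The auto-correlation at zero lag r_xx[0] equals the signal energy.
r_xx[0] = sum of x[n]^2 = 2^2 + 0^2 + (-2)^2
= 4 + 0 + 4 = 8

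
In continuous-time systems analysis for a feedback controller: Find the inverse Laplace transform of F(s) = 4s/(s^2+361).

Standard pair: s/(s^2+w^2) <-> cos(wt)*u(t)
With k=4, w=19: f(t) = 4*cos(19t)*u(t)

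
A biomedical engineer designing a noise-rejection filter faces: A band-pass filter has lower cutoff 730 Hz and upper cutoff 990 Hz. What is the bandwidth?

Bandwidth = f_high - f_low
= 990 Hz - 730 Hz = 260 Hz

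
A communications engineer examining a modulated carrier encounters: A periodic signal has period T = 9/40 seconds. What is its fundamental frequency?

The fundamental frequency is the reciprocal of the period.
f = 1/T = 1/(9/40) = 40/9 Hz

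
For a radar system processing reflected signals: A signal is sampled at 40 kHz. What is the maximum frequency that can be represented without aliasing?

The maximum frequency that can be represented without aliasing
is the Nyquist frequency: f_max = f_s / 2 = 40 kHz / 2 = 20 kHz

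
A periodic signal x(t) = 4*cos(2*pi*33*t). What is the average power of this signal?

Average power of A*cos(wt) is A^2/2.
P = 4^2 / 2 = 16/2 = 8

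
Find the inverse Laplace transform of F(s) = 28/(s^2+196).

Standard pair: w/(s^2+w^2) <-> sin(wt)*u(t)
Recognize w^2 = 196, so w = 14; numerator 28 = 2*14.
f(t) = 2*sin(14t)*u(t)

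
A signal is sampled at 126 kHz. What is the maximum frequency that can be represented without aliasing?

The maximum frequency that can be represented without aliasing
is the Nyquist frequency: f_max = f_s / 2 = 126 kHz / 2 = 63 kHz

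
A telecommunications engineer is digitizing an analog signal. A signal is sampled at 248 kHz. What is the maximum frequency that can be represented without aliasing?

The maximum frequency that can be represented without aliasing
is the Nyquist frequency: f_max = f_s / 2 = 248 kHz / 2 = 124 kHz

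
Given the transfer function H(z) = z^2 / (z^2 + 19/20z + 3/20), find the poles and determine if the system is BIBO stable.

Poles are roots of the denominator: z^2 + 19/20z + 3/20 = 0.
Quadratic formula: z = [-(19/20) +/- sqrt((19/20)^2 - 4*(3/20))] / 2
Discriminant = 361/400 - 3/5 = 121/400; sqrt = 11/20.
z = (-19/20 +/- 11/20) / 2 => z = -1/5 or z = -3/4.
|p1| = 1/5, |p2| = 3/4.
For BIBO stability, all poles must lie inside the unit circle (|p| < 1).
System is STABLE since both |p| < 1.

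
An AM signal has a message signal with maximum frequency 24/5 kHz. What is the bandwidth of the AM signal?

In AM (double-sideband), the bandwidth is twice the message frequency.
BW = 2 * f_m = 2 * 24/5 kHz = 48/5 kHz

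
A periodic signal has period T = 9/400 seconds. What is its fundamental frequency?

The fundamental frequency is the reciprocal of the period.
f = 1/T = 1/(9/400) = 400/9 Hz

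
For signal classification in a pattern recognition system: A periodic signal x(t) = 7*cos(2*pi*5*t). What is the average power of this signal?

Average power of A*cos(wt) is A^2/2.
P = 7^2 / 2 = 49/2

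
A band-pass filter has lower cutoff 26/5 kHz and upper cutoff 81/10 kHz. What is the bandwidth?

Bandwidth = f_high - f_low
= 81/10 kHz - 26/5 kHz = 29/10 kHz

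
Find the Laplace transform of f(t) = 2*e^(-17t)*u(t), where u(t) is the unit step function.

Standard Laplace transform pair:
e^(-at)*u(t) <-> 1/(s+a)
With a = 17: L{2*e^(-17t)*u(t)} = 2/(s+17), ROC: Re(s) > -17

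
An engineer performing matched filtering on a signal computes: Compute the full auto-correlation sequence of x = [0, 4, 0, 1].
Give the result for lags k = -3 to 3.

r_xx[k] = sum_m x[m]*x[m+k], indexed from 0, for k = -3 to 3:
  r_xx[-3] = x[3]*x[0] = 0
  r_xx[-2] = x[2]*x[0] + x[3]*x[1] = 4
  r_xx[-1] = x[1]*x[0] + x[2]*x[1] + x[3]*x[2] = 0
  r_xx[0] = x[0]*x[0] + x[1]*x[1] + x[2]*x[2] + x[3]*x[3] = 17
  r_xx[1] = x[0]*x[1] + x[1]*x[2] + x[2]*x[3] = 0
  r_xx[2] = x[0]*x[2] + x[1]*x[3] = 4
  r_xx[3] = x[0]*x[3] = 0
r_xx = [0, 4, 0, 17, 0, 4, 0]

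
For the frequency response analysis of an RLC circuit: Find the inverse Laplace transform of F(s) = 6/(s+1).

Standard pair: k/(s+a) <-> k*e^(-at)*u(t)
With k=6, a=1: f(t) = 6*e^(-t)*u(t)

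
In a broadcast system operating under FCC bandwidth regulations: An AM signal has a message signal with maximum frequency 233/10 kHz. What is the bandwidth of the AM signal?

In AM (double-sideband), the bandwidth is twice the message frequency.
BW = 2 * f_m = 2 * 233/10 kHz = 233/5 kHz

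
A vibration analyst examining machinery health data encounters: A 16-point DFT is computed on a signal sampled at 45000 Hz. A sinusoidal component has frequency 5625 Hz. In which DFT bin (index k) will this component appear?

DFT frequency resolution = f_s/N = 45000/16 = 5625/2 Hz
Bin index k = f_signal / resolution = 5625 / 5625/2 = 2
The signal frequency 5625 Hz falls in DFT bin k = 2.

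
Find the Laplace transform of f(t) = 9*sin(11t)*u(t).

Standard pair: sin(wt)*u(t) <-> w/(s^2+w^2)
With w = 11: L{9*sin(11t)*u(t)} = 99/(s^2+121)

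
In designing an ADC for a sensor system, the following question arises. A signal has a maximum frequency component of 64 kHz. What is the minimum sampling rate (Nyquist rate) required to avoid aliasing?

By the Nyquist-Shannon sampling theorem,
the minimum sampling rate (Nyquist rate) must be at least 2 * f_max.
Nyquist rate = 2 * 64 kHz = 128 kHz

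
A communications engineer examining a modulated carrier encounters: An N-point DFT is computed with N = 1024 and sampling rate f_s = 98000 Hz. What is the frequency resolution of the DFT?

DFT frequency resolution = f_s / N
= 98000 / 1024 = 6125/64 Hz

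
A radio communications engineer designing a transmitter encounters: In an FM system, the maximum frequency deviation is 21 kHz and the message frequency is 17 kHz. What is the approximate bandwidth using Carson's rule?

Carson's rule: BW = 2*(delta_f + f_m)
= 2*(21 + 17) kHz = 76 kHz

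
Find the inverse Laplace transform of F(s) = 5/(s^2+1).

Standard pair: w/(s^2+w^2) <-> sin(wt)*u(t)
Recognize w^2 = 1, so w = 1; numerator 5 = 5*1.
f(t) = 5*sin(t)*u(t)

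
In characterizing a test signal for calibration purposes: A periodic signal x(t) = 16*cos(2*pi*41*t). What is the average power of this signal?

Average power of A*cos(wt) is A^2/2.
P = 16^2 / 2 = 256/2 = 128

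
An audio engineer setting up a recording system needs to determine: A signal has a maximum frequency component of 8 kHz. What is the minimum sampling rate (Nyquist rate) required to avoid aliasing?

By the Nyquist-Shannon sampling theorem,
the minimum sampling rate (Nyquist rate) must be at least 2 * f_max.
Nyquist rate = 2 * 8 kHz = 16 kHz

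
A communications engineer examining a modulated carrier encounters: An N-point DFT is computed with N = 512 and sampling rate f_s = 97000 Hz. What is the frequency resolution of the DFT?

DFT frequency resolution = f_s / N
= 97000 / 512 = 12125/64 Hz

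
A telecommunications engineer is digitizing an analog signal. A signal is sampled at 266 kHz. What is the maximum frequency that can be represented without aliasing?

The maximum frequency that can be represented without aliasing
is the Nyquist frequency: f_max = f_s / 2 = 266 kHz / 2 = 133 kHz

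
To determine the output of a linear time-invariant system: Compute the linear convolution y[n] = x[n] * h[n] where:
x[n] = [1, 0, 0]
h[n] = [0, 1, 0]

y[n] = sum_k x[k]*h[n-k]. Output length = len(x) + len(h) - 1 = 3 + 3 - 1 = 5.
y[0] = 1*0 = 0
y[1] = 0*0 + 1*1 = 1
y[2] = 0*0 + 0*1 + 1*0 = 0
y[3] = 0*1 + 0*0 = 0
y[4] = 0*0 = 0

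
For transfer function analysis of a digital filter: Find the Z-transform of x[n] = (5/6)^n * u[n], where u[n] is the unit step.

The Z-transform of a^n * u[n] is z/(z-a) for |z| > |a|.
Here a = 5/6, so X(z) = z/(z - (5/6)) = 6z/(6z - 5)
ROC: |z| > 5/6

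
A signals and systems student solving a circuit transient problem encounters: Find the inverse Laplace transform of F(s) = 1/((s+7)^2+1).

Standard pair: w/((s+a)^2+w^2) <-> e^(-at)*sin(wt)*u(t)
With a=7, w=1: f(t) = e^(-7t)*sin(t)*u(t)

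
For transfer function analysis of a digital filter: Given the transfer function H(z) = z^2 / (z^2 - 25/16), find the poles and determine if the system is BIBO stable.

Poles are roots of the denominator: z^2 - 25/16 = 0.
Quadratic formula: z = [-(0) +/- sqrt((0)^2 - 4*(-25/16))] / 2
Discriminant = 0 + 25/4 = 25/4; sqrt = 5/2.
z = (0 +/- 5/2) / 2 => z = 5/4 or z = -5/4.
|p1| = 5/4, |p2| = 5/4.
For BIBO stability, all poles must lie inside the unit circle (|p| < 1).
System is UNSTABLE since at least one |p| >= 1.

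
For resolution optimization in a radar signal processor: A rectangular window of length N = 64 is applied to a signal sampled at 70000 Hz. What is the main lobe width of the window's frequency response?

For a rectangular window of length N,
the main lobe width in frequency is 2*f_s/N.
= 2*70000/64 = 4375/2 Hz
This determines the minimum frequency separation for resolving two sinusoids.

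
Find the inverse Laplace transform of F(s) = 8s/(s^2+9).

Standard pair: s/(s^2+w^2) <-> cos(wt)*u(t)
With k=8, w=3: f(t) = 8*cos(3t)*u(t)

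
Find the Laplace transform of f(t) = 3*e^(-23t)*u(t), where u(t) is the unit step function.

Standard Laplace transform pair:
e^(-at)*u(t) <-> 1/(s+a)
With a = 23: L{3*e^(-23t)*u(t)} = 3/(s+23), ROC: Re(s) > -23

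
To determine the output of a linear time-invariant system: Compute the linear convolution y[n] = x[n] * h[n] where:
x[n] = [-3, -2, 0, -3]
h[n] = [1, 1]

y[n] = sum_k x[k]*h[n-k]. Output length = len(x) + len(h) - 1 = 4 + 2 - 1 = 5.
y[0] = -3*1 = -3
y[1] = -2*1 + -3*1 = -5
y[2] = 0*1 + -2*1 = -2
y[3] = -3*1 + 0*1 = -3
y[4] = -3*1 = -3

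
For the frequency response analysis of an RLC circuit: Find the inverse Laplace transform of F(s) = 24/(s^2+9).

Standard pair: w/(s^2+w^2) <-> sin(wt)*u(t)
Recognize w^2 = 9, so w = 3; numerator 24 = 8*3.
f(t) = 8*sin(3t)*u(t)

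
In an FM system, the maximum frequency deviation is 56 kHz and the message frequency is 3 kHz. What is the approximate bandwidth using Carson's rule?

Carson's rule: BW = 2*(delta_f + f_m)
= 2*(56 + 3) kHz = 118 kHz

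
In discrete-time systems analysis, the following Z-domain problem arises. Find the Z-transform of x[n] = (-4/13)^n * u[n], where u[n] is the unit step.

The Z-transform of a^n * u[n] is z/(z-a) for |z| > |a|.
Here a = -4/13, so X(z) = z/(z - (-4/13)) = 13z/(13z + 4)
ROC: |z| > 4/13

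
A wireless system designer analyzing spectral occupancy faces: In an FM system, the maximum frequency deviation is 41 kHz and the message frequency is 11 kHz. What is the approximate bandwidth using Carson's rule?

Carson's rule: BW = 2*(delta_f + f_m)
= 2*(41 + 11) kHz = 104 kHz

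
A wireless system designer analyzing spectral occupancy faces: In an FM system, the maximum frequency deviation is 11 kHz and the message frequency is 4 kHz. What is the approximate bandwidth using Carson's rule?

Carson's rule: BW = 2*(delta_f + f_m)
= 2*(11 + 4) kHz = 30 kHz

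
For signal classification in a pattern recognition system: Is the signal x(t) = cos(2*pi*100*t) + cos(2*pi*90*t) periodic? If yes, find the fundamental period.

f1 = 100 Hz, f2 = 90 Hz
Period T1 = 1/100, T2 = 1/90
Ratio T1/T2 = 90/100, which is rational.
The signal is periodic with fundamental period T = 1/GCD(100,90) = 1/10 s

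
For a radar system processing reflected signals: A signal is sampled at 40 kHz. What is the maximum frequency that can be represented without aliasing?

The maximum frequency that can be represented without aliasing
is the Nyquist frequency: f_max = f_s / 2 = 40 kHz / 2 = 20 kHz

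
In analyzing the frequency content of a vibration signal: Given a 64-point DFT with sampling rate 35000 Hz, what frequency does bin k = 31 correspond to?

The frequency of DFT bin k is: f_k = k * f_s / N
f_31 = 31 * 35000 / 64 = 135625/8 Hz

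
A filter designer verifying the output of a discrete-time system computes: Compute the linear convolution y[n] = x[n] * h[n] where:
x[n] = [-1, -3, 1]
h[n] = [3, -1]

y[n] = sum_k x[k]*h[n-k]. Output length = len(x) + len(h) - 1 = 3 + 2 - 1 = 4.
y[0] = -1*3 = -3
y[1] = -3*3 + -1*-1 = -8
y[2] = 1*3 + -3*-1 = 6
y[3] = 1*-1 = -1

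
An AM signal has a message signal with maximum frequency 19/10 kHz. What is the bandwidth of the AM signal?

In AM (double-sideband), the bandwidth is twice the message frequency.
BW = 2 * f_m = 2 * 19/10 kHz = 19/5 kHz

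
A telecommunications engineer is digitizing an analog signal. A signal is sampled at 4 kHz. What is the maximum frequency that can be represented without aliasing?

The maximum frequency that can be represented without aliasing
is the Nyquist frequency: f_max = f_s / 2 = 4 kHz / 2 = 2 kHz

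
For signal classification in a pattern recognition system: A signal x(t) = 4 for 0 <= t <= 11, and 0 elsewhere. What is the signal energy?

Energy = integral of |x(t)|^2 dt over the signal duration
= 4^2 * 11 = 16 * 11 = 176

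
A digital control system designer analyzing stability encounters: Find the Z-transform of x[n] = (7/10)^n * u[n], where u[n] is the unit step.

The Z-transform of a^n * u[n] is z/(z-a) for |z| > |a|.
Here a = 7/10, so X(z) = z/(z - (7/10)) = 10z/(10z - 7)
ROC: |z| > 7/10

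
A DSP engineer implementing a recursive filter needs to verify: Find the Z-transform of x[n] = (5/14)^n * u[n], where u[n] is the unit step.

The Z-transform of a^n * u[n] is z/(z-a) for |z| > |a|.
Here a = 5/14, so X(z) = z/(z - (5/14)) = 14z/(14z - 5)
ROC: |z| > 5/14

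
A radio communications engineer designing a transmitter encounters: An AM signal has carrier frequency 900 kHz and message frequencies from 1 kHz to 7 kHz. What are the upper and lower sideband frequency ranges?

Upper sideband (USB) = fc + [fm_low, fm_high] = 900 + [1, 7] = [901, 907] kHz
Lower sideband (LSB) = fc - [fm_high, fm_low] = 900 - [7, 1] = [893, 899] kHz
Total occupied spectrum: 893 kHz to 907 kHz (plus carrier at 900 kHz)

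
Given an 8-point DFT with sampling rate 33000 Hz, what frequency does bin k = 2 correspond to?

The frequency of DFT bin k is: f_k = k * f_s / N
f_2 = 2 * 33000 / 8 = 8250 Hz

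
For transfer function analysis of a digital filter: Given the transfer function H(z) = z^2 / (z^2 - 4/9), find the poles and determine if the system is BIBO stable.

Poles are roots of the denominator: z^2 - 4/9 = 0.
Quadratic formula: z = [-(0) +/- sqrt((0)^2 - 4*(-4/9))] / 2
Discriminant = 0 + 16/9 = 16/9; sqrt = 4/3.
z = (0 +/- 4/3) / 2 => z = 2/3 or z = -2/3.
|p1| = 2/3, |p2| = 2/3.
For BIBO stability, all poles must lie inside the unit circle (|p| < 1).
System is STABLE since both |p| < 1.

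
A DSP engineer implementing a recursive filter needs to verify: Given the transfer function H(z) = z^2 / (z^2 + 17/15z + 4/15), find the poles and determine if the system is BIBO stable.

Poles are roots of the denominator: z^2 + 17/15z + 4/15 = 0.
Quadratic formula: z = [-(17/15) +/- sqrt((17/15)^2 - 4*(4/15))] / 2
Discriminant = 289/225 - 16/15 = 49/225; sqrt = 7/15.
z = (-17/15 +/- 7/15) / 2 => z = -1/3 or z = -4/5.
|p1| = 4/5, |p2| = 1/3.
For BIBO stability, all poles must lie inside the unit circle (|p| < 1).
System is STABLE since both |p| < 1.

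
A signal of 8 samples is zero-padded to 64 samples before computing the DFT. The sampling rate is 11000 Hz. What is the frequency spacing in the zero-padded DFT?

Original DFT: N = 8, resolution = f_s/N = 11000/8 = 1375 Hz
Zero-padded DFT: N = 64, resolution = f_s/N = 11000/64 = 1375/8 Hz
Zero-padding interpolates the spectrum (finer frequency grid)
but does NOT improve the true spectral resolution (ability to resolve close frequencies).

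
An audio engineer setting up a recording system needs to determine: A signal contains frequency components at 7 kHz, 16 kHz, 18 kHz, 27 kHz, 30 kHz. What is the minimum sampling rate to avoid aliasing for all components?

The highest frequency component is f_max = 30 kHz.
Nyquist rate = 2 * f_max = 2 * 30 kHz = 60 kHz.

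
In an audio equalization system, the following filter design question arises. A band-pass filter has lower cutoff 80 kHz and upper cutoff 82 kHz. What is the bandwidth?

Bandwidth = f_high - f_low
= 82 kHz - 80 kHz = 2 kHz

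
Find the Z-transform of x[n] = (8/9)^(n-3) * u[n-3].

Time-shifting property: if X(z) = Z{x[n]}, then Z{x[n-d]} = z^(-d) * X(z)
X(z) = z/(z - 8/9) for x[n] = (8/9)^n * u[n]
Z{x[n-3]} = z^(-3) * z/(z - 8/9) = z^(-2)/(z - 8/9)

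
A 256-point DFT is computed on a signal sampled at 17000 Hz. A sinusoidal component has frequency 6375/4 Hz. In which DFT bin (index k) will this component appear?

DFT frequency resolution = f_s/N = 17000/256 = 2125/32 Hz
Bin index k = f_signal / resolution = 6375/4 / 2125/32 = 24
The signal frequency 6375/4 Hz falls in DFT bin k = 24.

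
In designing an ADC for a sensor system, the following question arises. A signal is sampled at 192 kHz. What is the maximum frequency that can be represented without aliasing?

The maximum frequency that can be represented without aliasing
is the Nyquist frequency: f_max = f_s / 2 = 192 kHz / 2 = 96 kHz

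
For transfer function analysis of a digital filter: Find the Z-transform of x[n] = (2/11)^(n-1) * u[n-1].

Time-shifting property: if X(z) = Z{x[n]}, then Z{x[n-d]} = z^(-d) * X(z)
X(z) = z/(z - 2/11) for x[n] = (2/11)^n * u[n]
Z{x[n-1]} = z^(-1) * z/(z - 2/11) = 1/(z - 2/11)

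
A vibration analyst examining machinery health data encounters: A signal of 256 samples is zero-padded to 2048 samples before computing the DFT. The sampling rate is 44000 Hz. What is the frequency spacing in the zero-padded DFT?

Original DFT: N = 256, resolution = f_s/N = 44000/256 = 1375/8 Hz
Zero-padded DFT: N = 2048, resolution = f_s/N = 44000/2048 = 1375/64 Hz
Zero-padding interpolates the spectrum (finer frequency grid)
but does NOT improve the true spectral resolution (ability to resolve close frequencies).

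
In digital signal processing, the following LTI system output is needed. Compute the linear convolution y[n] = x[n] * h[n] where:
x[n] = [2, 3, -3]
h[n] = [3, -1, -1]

y[n] = sum_k x[k]*h[n-k]. Output length = len(x) + len(h) - 1 = 3 + 3 - 1 = 5.
y[0] = 2*3 = 6
y[1] = 3*3 + 2*-1 = 7
y[2] = -3*3 + 3*-1 + 2*-1 = -14
y[3] = -3*-1 + 3*-1 = 0
y[4] = -3*-1 = 3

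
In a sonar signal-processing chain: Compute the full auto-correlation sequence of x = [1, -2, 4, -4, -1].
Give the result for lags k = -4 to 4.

r_xx[k] = sum_m x[m]*x[m+k], indexed from 0, for k = -4 to 4:
  r_xx[-4] = x[4]*x[0] = -1
  r_xx[-3] = x[3]*x[0] + x[4]*x[1] = -2
  r_xx[-2] = x[2]*x[0] + x[3]*x[1] + x[4]*x[2] = 8
  r_xx[-1] = x[1]*x[0] + x[2]*x[1] + x[3]*x[2] + x[4]*x[3] = -22
  r_xx[0] = x[0]*x[0] + x[1]*x[1] + x[2]*x[2] + x[3]*x[3] + x[4]*x[4] = 38
  r_xx[1] = x[0]*x[1] + x[1]*x[2] + x[2]*x[3] + x[3]*x[4] = -22
  r_xx[2] = x[0]*x[2] + x[1]*x[3] + x[2]*x[4] = 8
  r_xx[3] = x[0]*x[3] + x[1]*x[4] = -2
  r_xx[4] = x[0]*x[4] = -1
r_xx = [-1, -2, 8, -22, 38, -22, 8, -2, -1]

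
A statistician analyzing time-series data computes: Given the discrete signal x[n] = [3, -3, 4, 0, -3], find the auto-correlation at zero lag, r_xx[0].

The auto-correlation at zero lag r_xx[0] equals the signal energy.
r_xx[0] = sum of x[n]^2 = 3^2 + (-3)^2 + 4^2 + 0^2 + (-3)^2
= 9 + 9 + 16 + 0 + 9 = 43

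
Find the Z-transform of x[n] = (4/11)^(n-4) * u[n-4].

Time-shifting property: if X(z) = Z{x[n]}, then Z{x[n-d]} = z^(-d) * X(z)
X(z) = z/(z - 4/11) for x[n] = (4/11)^n * u[n]
Z{x[n-4]} = z^(-4) * z/(z - 4/11) = z^(-3)/(z - 4/11)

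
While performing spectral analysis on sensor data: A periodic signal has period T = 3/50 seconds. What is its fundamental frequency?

The fundamental frequency is the reciprocal of the period.
f = 1/T = 1/(3/50) = 50/3 Hz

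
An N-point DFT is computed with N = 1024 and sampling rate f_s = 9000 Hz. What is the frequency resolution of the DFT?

DFT frequency resolution = f_s / N
= 9000 / 1024 = 1125/128 Hz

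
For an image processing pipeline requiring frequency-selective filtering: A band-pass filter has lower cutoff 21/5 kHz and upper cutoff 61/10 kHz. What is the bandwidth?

Bandwidth = f_high - f_low
= 61/10 kHz - 21/5 kHz = 19/10 kHz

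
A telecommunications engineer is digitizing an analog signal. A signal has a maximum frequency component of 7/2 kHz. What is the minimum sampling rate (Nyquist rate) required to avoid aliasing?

By the Nyquist-Shannon sampling theorem,
the minimum sampling rate (Nyquist rate) must be at least 2 * f_max.
Nyquist rate = 2 * 7/2 kHz = 7 kHz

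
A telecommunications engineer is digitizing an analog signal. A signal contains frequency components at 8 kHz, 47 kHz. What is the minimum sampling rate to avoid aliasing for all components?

The highest frequency component is f_max = 47 kHz.
Nyquist rate = 2 * f_max = 2 * 47 kHz = 94 kHz.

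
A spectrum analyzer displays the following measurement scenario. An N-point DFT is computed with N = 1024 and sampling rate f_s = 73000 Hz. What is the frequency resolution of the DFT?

DFT frequency resolution = f_s / N
= 73000 / 1024 = 9125/128 Hz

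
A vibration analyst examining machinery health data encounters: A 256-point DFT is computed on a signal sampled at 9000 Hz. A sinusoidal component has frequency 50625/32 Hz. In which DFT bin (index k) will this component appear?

DFT frequency resolution = f_s/N = 9000/256 = 1125/32 Hz
Bin index k = f_signal / resolution = 50625/32 / 1125/32 = 45
The signal frequency 50625/32 Hz falls in DFT bin k = 45.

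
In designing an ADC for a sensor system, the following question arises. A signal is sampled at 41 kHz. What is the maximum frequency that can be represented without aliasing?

The maximum frequency that can be represented without aliasing
is the Nyquist frequency: f_max = f_s / 2 = 41 kHz / 2 = 41/2 kHz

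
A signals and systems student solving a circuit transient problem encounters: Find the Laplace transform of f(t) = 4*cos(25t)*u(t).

Standard pair: cos(wt)*u(t) <-> s/(s^2+w^2)
With w = 25: L{4*cos(25t)*u(t)} = 4s/(s^2+625)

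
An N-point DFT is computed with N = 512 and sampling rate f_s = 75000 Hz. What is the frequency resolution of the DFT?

DFT frequency resolution = f_s / N
= 75000 / 512 = 9375/64 Hz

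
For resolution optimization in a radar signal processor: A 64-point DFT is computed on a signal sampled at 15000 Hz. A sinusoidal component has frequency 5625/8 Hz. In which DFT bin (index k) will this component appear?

DFT frequency resolution = f_s/N = 15000/64 = 1875/8 Hz
Bin index k = f_signal / resolution = 5625/8 / 1875/8 = 3
The signal frequency 5625/8 Hz falls in DFT bin k = 3.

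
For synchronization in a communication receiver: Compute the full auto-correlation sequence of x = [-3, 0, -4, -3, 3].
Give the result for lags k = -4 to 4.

r_xx[k] = sum_m x[m]*x[m+k], indexed from 0, for k = -4 to 4:
  r_xx[-4] = x[4]*x[0] = -9
  r_xx[-3] = x[3]*x[0] + x[4]*x[1] = 9
  r_xx[-2] = x[2]*x[0] + x[3]*x[1] + x[4]*x[2] = 0
  r_xx[-1] = x[1]*x[0] + x[2]*x[1] + x[3]*x[2] + x[4]*x[3] = 3
  r_xx[0] = x[0]*x[0] + x[1]*x[1] + x[2]*x[2] + x[3]*x[3] + x[4]*x[4] = 43
  r_xx[1] = x[0]*x[1] + x[1]*x[2] + x[2]*x[3] + x[3]*x[4] = 3
  r_xx[2] = x[0]*x[2] + x[1]*x[3] + x[2]*x[4] = 0
  r_xx[3] = x[0]*x[3] + x[1]*x[4] = 9
  r_xx[4] = x[0]*x[4] = -9
r_xx = [-9, 9, 0, 3, 43, 3, 0, 9, -9]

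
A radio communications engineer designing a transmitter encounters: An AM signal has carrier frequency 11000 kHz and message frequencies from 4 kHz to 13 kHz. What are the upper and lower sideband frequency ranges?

Upper sideband (USB) = fc + [fm_low, fm_high] = 11000 + [4, 13] = [11004, 11013] kHz
Lower sideband (LSB) = fc - [fm_high, fm_low] = 11000 - [13, 4] = [10987, 10996] kHz
Total occupied spectrum: 10987 kHz to 11013 kHz (plus carrier at 11000 kHz)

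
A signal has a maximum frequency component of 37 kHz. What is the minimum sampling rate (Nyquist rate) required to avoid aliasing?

By the Nyquist-Shannon sampling theorem,
the minimum sampling rate (Nyquist rate) must be at least 2 * f_max.
Nyquist rate = 2 * 37 kHz = 74 kHz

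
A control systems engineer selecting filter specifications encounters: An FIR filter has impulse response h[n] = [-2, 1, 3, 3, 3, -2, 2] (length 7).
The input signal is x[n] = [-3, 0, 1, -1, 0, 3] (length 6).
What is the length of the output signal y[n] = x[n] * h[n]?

For linear convolution, the output length is:
len(y) = len(x) + len(h) - 1 = 6 + 7 - 1 = 12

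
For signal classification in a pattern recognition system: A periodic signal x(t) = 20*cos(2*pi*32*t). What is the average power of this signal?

Average power of A*cos(wt) is A^2/2.
P = 20^2 / 2 = 400/2 = 200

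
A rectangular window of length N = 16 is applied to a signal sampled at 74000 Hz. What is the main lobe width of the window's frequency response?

For a rectangular window of length N,
the main lobe width in frequency is 2*f_s/N.
= 2*74000/16 = 9250 Hz
This determines the minimum frequency separation for resolving two sinusoids.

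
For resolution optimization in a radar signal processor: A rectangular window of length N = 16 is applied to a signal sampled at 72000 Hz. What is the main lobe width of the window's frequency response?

For a rectangular window of length N,
the main lobe width in frequency is 2*f_s/N.
= 2*72000/16 = 9000 Hz
This determines the minimum frequency separation for resolving two sinusoids.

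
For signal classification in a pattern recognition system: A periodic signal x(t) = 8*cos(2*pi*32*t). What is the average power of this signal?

Average power of A*cos(wt) is A^2/2.
P = 8^2 / 2 = 64/2 = 32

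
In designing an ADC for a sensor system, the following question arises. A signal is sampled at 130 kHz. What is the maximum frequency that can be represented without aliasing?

The maximum frequency that can be represented without aliasing
is the Nyquist frequency: f_max = f_s / 2 = 130 kHz / 2 = 65 kHz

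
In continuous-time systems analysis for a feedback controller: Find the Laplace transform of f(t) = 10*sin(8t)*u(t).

Standard pair: sin(wt)*u(t) <-> w/(s^2+w^2)
With w = 8: L{10*sin(8t)*u(t)} = 80/(s^2+64)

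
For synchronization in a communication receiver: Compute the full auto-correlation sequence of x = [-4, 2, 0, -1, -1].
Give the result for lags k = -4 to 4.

r_xx[k] = sum_m x[m]*x[m+k], indexed from 0, for k = -4 to 4:
  r_xx[-4] = x[4]*x[0] = 4
  r_xx[-3] = x[3]*x[0] + x[4]*x[1] = 2
  r_xx[-2] = x[2]*x[0] + x[3]*x[1] + x[4]*x[2] = -2
  r_xx[-1] = x[1]*x[0] + x[2]*x[1] + x[3]*x[2] + x[4]*x[3] = -7
  r_xx[0] = x[0]*x[0] + x[1]*x[1] + x[2]*x[2] + x[3]*x[3] + x[4]*x[4] = 22
  r_xx[1] = x[0]*x[1] + x[1]*x[2] + x[2]*x[3] + x[3]*x[4] = -7
  r_xx[2] = x[0]*x[2] + x[1]*x[3] + x[2]*x[4] = -2
  r_xx[3] = x[0]*x[3] + x[1]*x[4] = 2
  r_xx[4] = x[0]*x[4] = 4
r_xx = [4, 2, -2, -7, 22, -7, -2, 2, 4]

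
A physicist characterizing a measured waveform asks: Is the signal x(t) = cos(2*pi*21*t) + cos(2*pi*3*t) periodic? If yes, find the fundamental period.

f1 = 21 Hz, f2 = 3 Hz
Period T1 = 1/21, T2 = 1/3
Ratio T1/T2 = 3/21, which is rational.
The signal is periodic with fundamental period T = 1/GCD(21,3) = 1/3 s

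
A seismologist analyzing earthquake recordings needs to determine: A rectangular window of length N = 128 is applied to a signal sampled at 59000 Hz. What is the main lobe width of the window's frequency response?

For a rectangular window of length N,
the main lobe width in frequency is 2*f_s/N.
= 2*59000/128 = 7375/8 Hz
This determines the minimum frequency separation for resolving two sinusoids.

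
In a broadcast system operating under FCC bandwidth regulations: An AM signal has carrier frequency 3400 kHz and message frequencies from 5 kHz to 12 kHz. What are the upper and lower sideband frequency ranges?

Upper sideband (USB) = fc + [fm_low, fm_high] = 3400 + [5, 12] = [3405, 3412] kHz
Lower sideband (LSB) = fc - [fm_high, fm_low] = 3400 - [12, 5] = [3388, 3395] kHz
Total occupied spectrum: 3388 kHz to 3412 kHz (plus carrier at 3400 kHz)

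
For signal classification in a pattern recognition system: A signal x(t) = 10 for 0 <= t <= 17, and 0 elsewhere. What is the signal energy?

Energy = integral of |x(t)|^2 dt over the signal duration
= 10^2 * 17 = 100 * 17 = 1700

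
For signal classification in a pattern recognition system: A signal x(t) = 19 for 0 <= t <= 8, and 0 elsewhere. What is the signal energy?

Energy = integral of |x(t)|^2 dt over the signal duration
= 19^2 * 8 = 361 * 8 = 2888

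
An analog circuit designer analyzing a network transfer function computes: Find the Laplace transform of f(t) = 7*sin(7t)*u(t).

Standard pair: sin(wt)*u(t) <-> w/(s^2+w^2)
With w = 7: L{7*sin(7t)*u(t)} = 49/(s^2+49)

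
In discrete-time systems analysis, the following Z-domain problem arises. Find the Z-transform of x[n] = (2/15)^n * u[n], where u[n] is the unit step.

The Z-transform of a^n * u[n] is z/(z-a) for |z| > |a|.
Here a = 2/15, so X(z) = z/(z - (2/15)) = 15z/(15z - 2)
ROC: |z| > 2/15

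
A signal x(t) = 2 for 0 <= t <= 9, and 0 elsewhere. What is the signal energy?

Energy = integral of |x(t)|^2 dt over the signal duration
= 2^2 * 9 = 4 * 9 = 36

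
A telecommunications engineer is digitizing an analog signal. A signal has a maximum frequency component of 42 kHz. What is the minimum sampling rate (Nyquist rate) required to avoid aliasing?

By the Nyquist-Shannon sampling theorem,
the minimum sampling rate (Nyquist rate) must be at least 2 * f_max.
Nyquist rate = 2 * 42 kHz = 84 kHz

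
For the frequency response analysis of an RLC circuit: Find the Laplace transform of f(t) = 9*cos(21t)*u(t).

Standard pair: cos(wt)*u(t) <-> s/(s^2+w^2)
With w = 21: L{9*cos(21t)*u(t)} = 9s/(s^2+441)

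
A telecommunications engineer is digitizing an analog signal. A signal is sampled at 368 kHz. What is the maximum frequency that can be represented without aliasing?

The maximum frequency that can be represented without aliasing
is the Nyquist frequency: f_max = f_s / 2 = 368 kHz / 2 = 184 kHz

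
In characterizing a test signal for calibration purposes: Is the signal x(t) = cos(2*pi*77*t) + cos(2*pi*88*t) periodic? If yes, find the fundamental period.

f1 = 77 Hz, f2 = 88 Hz
Period T1 = 1/77, T2 = 1/88
Ratio T1/T2 = 88/77, which is rational.
The signal is periodic with fundamental period T = 1/GCD(77,88) = 1/11 s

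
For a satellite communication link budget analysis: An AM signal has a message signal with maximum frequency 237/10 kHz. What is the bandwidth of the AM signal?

In AM (double-sideband), the bandwidth is twice the message frequency.
BW = 2 * f_m = 2 * 237/10 kHz = 237/5 kHz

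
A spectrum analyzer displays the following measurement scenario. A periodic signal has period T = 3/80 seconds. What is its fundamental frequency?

The fundamental frequency is the reciprocal of the period.
f = 1/T = 1/(3/80) = 80/3 Hz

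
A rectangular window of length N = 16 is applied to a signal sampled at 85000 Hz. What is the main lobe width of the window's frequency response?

For a rectangular window of length N,
the main lobe width in frequency is 2*f_s/N.
= 2*85000/16 = 10625 Hz
This determines the minimum frequency separation for resolving two sinusoids.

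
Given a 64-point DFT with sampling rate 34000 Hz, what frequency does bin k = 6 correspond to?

The frequency of DFT bin k is: f_k = k * f_s / N
f_6 = 6 * 34000 / 64 = 6375/2 Hz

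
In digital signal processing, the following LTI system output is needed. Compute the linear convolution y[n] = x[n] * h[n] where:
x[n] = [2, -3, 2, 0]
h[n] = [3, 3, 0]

y[n] = sum_k x[k]*h[n-k]. Output length = len(x) + len(h) - 1 = 4 + 3 - 1 = 6.
y[0] = 2*3 = 6
y[1] = -3*3 + 2*3 = -3
y[2] = 2*3 + -3*3 + 2*0 = -3
y[3] = 0*3 + 2*3 + -3*0 = 6
y[4] = 0*3 + 2*0 = 0
y[5] = 0*0 = 0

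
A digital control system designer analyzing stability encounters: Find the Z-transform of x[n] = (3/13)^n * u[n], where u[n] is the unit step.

The Z-transform of a^n * u[n] is z/(z-a) for |z| > |a|.
Here a = 3/13, so X(z) = z/(z - (3/13)) = 13z/(13z - 3)
ROC: |z| > 3/13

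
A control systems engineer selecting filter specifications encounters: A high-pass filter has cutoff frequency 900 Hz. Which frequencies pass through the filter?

A high-pass filter passes all frequencies above the cutoff frequency 900 Hz and attenuates lower frequencies.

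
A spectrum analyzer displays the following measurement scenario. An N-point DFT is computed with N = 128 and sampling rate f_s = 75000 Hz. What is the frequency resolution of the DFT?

DFT frequency resolution = f_s / N
= 75000 / 128 = 9375/16 Hz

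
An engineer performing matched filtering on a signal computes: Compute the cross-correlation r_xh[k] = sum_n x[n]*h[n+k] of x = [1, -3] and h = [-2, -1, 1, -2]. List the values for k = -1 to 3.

Both sequences indexed from 0 and zero outside their support.
Lags with overlap: k = -1 to 3.
  r_xh[-1] = x[1]*h[0] = 6
  r_xh[0] = x[0]*h[0] + x[1]*h[1] = 1
  r_xh[1] = x[0]*h[1] + x[1]*h[2] = -4
  r_xh[2] = x[0]*h[2] + x[1]*h[3] = 7
  r_xh[3] = x[0]*h[3] = -2
r_xh = [6, 1, -4, 7, -2] (for k = -1, ..., 3)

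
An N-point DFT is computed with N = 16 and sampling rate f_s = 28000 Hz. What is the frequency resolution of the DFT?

DFT frequency resolution = f_s / N
= 28000 / 16 = 1750 Hz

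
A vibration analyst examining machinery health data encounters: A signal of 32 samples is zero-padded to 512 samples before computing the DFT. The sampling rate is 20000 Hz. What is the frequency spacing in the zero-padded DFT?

Original DFT: N = 32, resolution = f_s/N = 20000/32 = 625 Hz
Zero-padded DFT: N = 512, resolution = f_s/N = 20000/512 = 625/16 Hz
Zero-padding interpolates the spectrum (finer frequency grid)
but does NOT improve the true spectral resolution (ability to resolve close frequencies).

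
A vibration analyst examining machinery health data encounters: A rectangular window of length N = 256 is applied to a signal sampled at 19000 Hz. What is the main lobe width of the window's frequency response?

For a rectangular window of length N,
the main lobe width in frequency is 2*f_s/N.
= 2*19000/256 = 2375/16 Hz
This determines the minimum frequency separation for resolving two sinusoids.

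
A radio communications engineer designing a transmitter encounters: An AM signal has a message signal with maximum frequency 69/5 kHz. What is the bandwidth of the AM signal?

In AM (double-sideband), the bandwidth is twice the message frequency.
BW = 2 * f_m = 2 * 69/5 kHz = 138/5 kHz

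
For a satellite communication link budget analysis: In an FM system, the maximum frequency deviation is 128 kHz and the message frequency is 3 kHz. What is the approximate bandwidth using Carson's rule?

Carson's rule: BW = 2*(delta_f + f_m)
= 2*(128 + 3) kHz = 262 kHz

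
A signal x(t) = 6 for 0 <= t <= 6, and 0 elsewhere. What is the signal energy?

Energy = integral of |x(t)|^2 dt over the signal duration
= 6^2 * 6 = 36 * 6 = 216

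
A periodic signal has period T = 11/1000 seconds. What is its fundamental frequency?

The fundamental frequency is the reciprocal of the period.
f = 1/T = 1/(11/1000) = 1000/11 Hz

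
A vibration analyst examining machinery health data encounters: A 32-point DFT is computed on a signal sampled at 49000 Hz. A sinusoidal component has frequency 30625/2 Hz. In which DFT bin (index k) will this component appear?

DFT frequency resolution = f_s/N = 49000/32 = 6125/4 Hz
Bin index k = f_signal / resolution = 30625/2 / 6125/4 = 10
The signal frequency 30625/2 Hz falls in DFT bin k = 10.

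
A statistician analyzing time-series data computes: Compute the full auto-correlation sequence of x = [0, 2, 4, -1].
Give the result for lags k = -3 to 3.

r_xx[k] = sum_m x[m]*x[m+k], indexed from 0, for k = -3 to 3:
  r_xx[-3] = x[3]*x[0] = 0
  r_xx[-2] = x[2]*x[0] + x[3]*x[1] = -2
  r_xx[-1] = x[1]*x[0] + x[2]*x[1] + x[3]*x[2] = 4
  r_xx[0] = x[0]*x[0] + x[1]*x[1] + x[2]*x[2] + x[3]*x[3] = 21
  r_xx[1] = x[0]*x[1] + x[1]*x[2] + x[2]*x[3] = 4
  r_xx[2] = x[0]*x[2] + x[1]*x[3] = -2
  r_xx[3] = x[0]*x[3] = 0
r_xx = [0, -2, 4, 21, 4, -2, 0]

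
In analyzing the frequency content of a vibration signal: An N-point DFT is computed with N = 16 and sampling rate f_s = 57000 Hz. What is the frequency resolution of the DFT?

DFT frequency resolution = f_s / N
= 57000 / 16 = 7125/2 Hz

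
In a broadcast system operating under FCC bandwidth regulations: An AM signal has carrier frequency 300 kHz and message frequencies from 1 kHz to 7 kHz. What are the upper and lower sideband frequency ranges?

Upper sideband (USB) = fc + [fm_low, fm_high] = 300 + [1, 7] = [301, 307] kHz
Lower sideband (LSB) = fc - [fm_high, fm_low] = 300 - [7, 1] = [293, 299] kHz
Total occupied spectrum: 293 kHz to 307 kHz (plus carrier at 300 kHz)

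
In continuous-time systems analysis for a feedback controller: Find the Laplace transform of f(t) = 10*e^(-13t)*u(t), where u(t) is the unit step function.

Standard Laplace transform pair:
e^(-at)*u(t) <-> 1/(s+a)
With a = 13: L{10*e^(-13t)*u(t)} = 10/(s+13), ROC: Re(s) > -13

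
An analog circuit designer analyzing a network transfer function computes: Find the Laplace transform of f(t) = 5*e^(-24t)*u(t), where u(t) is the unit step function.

Standard Laplace transform pair:
e^(-at)*u(t) <-> 1/(s+a)
With a = 24: L{5*e^(-24t)*u(t)} = 5/(s+24), ROC: Re(s) > -24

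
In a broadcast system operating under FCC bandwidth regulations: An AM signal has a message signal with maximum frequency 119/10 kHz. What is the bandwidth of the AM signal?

In AM (double-sideband), the bandwidth is twice the message frequency.
BW = 2 * f_m = 2 * 119/10 kHz = 119/5 kHz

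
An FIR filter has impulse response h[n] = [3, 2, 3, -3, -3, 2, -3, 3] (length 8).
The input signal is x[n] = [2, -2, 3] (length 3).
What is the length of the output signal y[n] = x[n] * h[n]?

For linear convolution, the output length is:
len(y) = len(x) + len(h) - 1 = 3 + 8 - 1 = 10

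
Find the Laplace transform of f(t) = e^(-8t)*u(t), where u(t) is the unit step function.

Standard Laplace transform pair:
e^(-at)*u(t) <-> 1/(s+a)
With a = 8: L{e^(-8t)*u(t)} = 1/(s+8), ROC: Re(s) > -8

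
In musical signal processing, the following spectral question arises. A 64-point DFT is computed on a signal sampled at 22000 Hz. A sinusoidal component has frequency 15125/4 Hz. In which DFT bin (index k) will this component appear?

DFT frequency resolution = f_s/N = 22000/64 = 1375/4 Hz
Bin index k = f_signal / resolution = 15125/4 / 1375/4 = 11
The signal frequency 15125/4 Hz falls in DFT bin k = 11.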